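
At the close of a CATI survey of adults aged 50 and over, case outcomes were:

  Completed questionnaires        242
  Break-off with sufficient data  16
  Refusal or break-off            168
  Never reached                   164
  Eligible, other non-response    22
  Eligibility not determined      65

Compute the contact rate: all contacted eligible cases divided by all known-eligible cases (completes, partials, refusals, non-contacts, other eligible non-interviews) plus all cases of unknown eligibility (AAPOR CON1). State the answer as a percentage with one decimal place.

Top = 242 + 16 + 168 + 22 = 448
Denominator = 242 + 16 + 168 + 164 + 22 + 65 = 677
CON1 = 448 / 677 = 0.6617

66.2%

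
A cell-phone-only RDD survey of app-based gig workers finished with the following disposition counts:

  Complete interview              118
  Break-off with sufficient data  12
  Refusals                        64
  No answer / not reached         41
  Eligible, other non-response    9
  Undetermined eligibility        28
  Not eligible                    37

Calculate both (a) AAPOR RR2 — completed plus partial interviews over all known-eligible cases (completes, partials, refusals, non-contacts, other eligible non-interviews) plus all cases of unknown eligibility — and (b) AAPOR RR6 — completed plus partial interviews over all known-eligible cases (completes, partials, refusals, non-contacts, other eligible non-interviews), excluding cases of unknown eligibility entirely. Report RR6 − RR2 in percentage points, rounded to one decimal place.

Num = 118 + 12 = 130
Denominator = 118 + 12 + 64 + 41 + 9 + 28 = 272
RR2 = 130 / 272 = 0.4779
Denominator = 118 + 12 + 64 + 41 + 9 = 244
RR6 = 130 / 244 = 0.5328
Difference = 53.28 − 47.79 = 5.49 percentage points

5.5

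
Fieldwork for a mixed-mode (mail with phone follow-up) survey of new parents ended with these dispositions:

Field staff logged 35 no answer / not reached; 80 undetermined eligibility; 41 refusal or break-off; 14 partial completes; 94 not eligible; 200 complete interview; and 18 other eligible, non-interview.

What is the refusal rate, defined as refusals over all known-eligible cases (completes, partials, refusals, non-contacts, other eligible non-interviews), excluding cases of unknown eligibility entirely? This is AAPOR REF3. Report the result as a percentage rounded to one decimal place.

Numerator: 41
Denom: 200 + 14 + 41 + 35 + 18 = 308
REF3 = 41 / 308 = 0.1331

13.3%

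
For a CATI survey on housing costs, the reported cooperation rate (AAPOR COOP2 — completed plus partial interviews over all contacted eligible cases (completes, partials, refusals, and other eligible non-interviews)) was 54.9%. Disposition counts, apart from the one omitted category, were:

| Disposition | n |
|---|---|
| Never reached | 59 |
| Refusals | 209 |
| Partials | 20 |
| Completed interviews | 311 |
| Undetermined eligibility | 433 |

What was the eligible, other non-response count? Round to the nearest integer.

Num = 311 + 20 = 331
COOP2 = 331 / D = 0.549
D = 331 / 0.549 = 602.9
Rest of base = 540
eligible, other non-response = 602.9 − 540 ≈ 63

63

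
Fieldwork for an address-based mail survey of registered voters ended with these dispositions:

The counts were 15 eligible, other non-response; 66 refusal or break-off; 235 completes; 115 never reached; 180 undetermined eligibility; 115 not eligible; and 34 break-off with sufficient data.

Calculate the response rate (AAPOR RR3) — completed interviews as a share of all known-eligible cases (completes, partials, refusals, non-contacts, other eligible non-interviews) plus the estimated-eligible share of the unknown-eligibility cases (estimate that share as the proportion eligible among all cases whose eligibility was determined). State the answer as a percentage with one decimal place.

Top = 235
Known eligible = 235 + 34 + 66 + 115 + 15 = 465
e = 465 / (465 + 115) = 465 / 580 = 0.8017
e × U = 0.8017 × 180 = 144.31
Base = 465 + 144.31 = 609.31
RR3 = 235 / 609.31 = 0.3857

38.6%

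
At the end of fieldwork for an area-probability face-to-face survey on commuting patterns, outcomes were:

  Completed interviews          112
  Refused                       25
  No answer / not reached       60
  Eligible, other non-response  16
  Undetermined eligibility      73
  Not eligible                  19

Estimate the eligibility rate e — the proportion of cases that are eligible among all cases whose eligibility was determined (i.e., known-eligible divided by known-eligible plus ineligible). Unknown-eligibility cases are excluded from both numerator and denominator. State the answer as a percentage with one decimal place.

91.8%

Eligible (known) = 112 + 25 + 60 + 16 = 213
e = 213 / (213 + 19) = 213 / 232 = 0.9181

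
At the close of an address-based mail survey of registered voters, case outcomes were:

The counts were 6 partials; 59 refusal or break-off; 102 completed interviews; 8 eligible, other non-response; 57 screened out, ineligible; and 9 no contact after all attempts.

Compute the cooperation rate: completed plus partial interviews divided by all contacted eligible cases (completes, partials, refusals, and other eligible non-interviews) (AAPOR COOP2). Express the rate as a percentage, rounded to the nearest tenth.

Numerator: 102 + 6 = 108
Denominator: 102 + 6 + 59 + 8 = 175
COOP2 = 108 / 175 = 0.6171

61.7%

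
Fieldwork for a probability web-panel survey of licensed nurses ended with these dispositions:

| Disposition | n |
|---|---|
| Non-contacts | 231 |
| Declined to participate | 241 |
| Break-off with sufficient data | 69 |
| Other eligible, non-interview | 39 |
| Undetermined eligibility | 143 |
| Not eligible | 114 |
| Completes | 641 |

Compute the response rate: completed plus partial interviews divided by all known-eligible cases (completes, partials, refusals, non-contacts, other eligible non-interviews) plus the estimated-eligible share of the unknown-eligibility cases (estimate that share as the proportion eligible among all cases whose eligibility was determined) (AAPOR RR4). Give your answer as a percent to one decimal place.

52.5%

Top → 641 + 69 = 710
Known eligible → 641 + 69 + 241 + 231 + 39 = 1221
e = 1221 / (1221 + 114) = 1221 / 1335 = 0.9146
Estimated eligible among unknowns → 0.9146 × 143 = 130.79
Denom → 1221 + 130.79 = 1351.79
RR4 = 710 / 1351.79 = 0.5252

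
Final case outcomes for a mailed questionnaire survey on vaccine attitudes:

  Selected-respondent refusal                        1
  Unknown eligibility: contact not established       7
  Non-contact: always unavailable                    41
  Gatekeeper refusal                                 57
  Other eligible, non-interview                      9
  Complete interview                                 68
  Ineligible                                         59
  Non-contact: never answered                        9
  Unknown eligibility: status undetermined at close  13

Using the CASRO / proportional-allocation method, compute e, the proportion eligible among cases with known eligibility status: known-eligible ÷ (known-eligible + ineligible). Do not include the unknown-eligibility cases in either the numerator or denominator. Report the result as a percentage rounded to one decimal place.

Refusals = 57 + 1 = 58
Never reached = 9 + 41 = 50
Eligibility not determined = 7 + 13 = 20
Known eligible → 68 + 58 + 50 + 9 = 185
e = 185 / (185 + 59) = 185 / 244 = 0.7582

75.8%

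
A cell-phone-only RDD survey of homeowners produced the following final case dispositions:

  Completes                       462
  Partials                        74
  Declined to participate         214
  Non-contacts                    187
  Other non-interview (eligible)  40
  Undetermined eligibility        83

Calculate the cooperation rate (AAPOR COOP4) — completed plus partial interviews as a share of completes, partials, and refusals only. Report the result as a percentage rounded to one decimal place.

Top = 462 + 74 = 536
Denominator = 462 + 74 + 214 = 750
COOP4 = 536 / 750 = 0.7147

71.5%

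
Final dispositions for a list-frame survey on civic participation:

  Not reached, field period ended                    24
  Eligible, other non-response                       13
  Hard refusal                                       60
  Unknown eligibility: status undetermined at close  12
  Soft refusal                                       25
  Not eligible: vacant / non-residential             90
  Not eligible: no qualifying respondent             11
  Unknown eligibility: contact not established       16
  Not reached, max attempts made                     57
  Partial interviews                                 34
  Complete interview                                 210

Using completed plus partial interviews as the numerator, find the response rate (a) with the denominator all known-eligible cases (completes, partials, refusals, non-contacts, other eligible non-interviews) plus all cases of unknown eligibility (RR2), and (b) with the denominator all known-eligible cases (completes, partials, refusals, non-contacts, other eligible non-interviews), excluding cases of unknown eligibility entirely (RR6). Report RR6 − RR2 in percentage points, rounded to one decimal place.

Refused = 60 + 25 = 85
No contact after all attempts = 24 + 57 = 81
Unknown if eligible = 16 + 12 = 28
Screened out, ineligible = 11 + 90 = 101
Numerator: 210 + 34 = 244
Denom: 210 + 34 + 85 + 81 + 13 + 28 = 451
RR2 = 244 / 451 = 0.5410
Denom: 210 + 34 + 85 + 81 + 13 = 423
RR6 = 244 / 423 = 0.5768
Difference = 57.68 − 54.10 = 3.58 percentage points

3.6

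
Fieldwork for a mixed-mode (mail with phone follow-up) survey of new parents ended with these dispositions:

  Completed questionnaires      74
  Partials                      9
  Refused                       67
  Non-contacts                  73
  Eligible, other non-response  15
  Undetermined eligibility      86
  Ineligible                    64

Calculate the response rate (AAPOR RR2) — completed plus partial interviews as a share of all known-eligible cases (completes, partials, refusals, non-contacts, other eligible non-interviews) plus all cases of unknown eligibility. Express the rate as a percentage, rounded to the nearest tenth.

25.6%

Numerator: 74 + 9 = 83
Denominator: 74 + 9 + 67 + 73 + 15 + 86 = 324
RR2 = 83 / 324 = 0.2562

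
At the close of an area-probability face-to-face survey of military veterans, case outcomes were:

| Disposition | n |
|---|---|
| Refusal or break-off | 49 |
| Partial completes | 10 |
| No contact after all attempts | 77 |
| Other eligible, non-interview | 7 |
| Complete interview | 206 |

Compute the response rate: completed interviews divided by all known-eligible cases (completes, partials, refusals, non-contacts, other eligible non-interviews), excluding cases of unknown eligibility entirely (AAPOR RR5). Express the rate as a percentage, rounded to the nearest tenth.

59.0%

Top: 206
Denominator: 206 + 10 + 49 + 77 + 7 = 349
RR5 = 206 / 349 = 0.5903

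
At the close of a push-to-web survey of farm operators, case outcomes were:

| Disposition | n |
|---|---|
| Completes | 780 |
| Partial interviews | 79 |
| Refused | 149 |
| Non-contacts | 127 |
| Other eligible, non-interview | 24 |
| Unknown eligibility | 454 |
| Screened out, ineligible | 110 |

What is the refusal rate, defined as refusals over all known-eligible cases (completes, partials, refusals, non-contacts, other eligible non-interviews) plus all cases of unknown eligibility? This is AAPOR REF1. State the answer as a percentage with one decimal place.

9.2%

Num: 149
Base: 780 + 79 + 149 + 127 + 24 + 454 = 1613
REF1 = 149 / 1613 = 0.0924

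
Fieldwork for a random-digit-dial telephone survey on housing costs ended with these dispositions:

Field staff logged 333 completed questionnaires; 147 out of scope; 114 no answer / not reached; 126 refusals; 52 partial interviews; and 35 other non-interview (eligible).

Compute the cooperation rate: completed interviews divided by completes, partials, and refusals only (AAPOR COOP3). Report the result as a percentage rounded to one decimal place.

Numerator: 333
Denominator: 333 + 52 + 126 = 511
COOP3 = 333 / 511 = 0.6517

65.2%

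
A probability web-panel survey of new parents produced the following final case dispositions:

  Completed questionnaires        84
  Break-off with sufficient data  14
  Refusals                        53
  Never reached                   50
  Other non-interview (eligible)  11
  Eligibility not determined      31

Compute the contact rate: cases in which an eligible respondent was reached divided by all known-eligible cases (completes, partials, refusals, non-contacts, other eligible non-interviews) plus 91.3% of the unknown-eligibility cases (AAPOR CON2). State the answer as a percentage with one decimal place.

67.4%

Top = 84 + 14 + 53 + 11 = 162
Determined eligible = 84 + 14 + 53 + 50 + 11 = 212
Estimated eligible among unknowns = 0.9130 × 31 = 28.30
Denominator = 212 + 28.30 = 240.30
CON2 = 162 / 240.30 = 0.6742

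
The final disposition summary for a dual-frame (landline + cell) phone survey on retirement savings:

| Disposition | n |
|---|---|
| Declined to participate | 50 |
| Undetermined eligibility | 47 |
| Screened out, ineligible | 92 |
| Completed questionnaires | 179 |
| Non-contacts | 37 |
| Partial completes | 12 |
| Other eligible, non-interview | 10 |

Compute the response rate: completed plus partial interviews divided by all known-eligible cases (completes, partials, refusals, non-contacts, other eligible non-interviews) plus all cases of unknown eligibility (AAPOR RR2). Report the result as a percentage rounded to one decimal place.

Numerator: 179 + 12 = 191
Denominator: 179 + 12 + 50 + 37 + 10 + 47 = 335
RR2 = 191 / 335 = 0.5701

57.0%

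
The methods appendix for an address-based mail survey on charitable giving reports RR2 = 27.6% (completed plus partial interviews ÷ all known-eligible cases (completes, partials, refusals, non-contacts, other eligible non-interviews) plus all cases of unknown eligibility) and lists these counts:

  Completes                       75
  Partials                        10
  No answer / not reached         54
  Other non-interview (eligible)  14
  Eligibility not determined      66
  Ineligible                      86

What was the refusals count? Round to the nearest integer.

Num → 75 + 10 = 85
RR2 = 85 / D = 0.276
D = 85 / 0.276 = 308.0
Rest of base = 219
refusals = 308.0 − 219 ≈ 89

89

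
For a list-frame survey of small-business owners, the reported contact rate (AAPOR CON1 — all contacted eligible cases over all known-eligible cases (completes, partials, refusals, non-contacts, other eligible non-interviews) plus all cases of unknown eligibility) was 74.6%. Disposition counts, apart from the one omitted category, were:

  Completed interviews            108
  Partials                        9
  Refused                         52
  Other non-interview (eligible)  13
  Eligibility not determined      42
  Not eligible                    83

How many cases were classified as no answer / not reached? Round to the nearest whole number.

20

Numerator = 108 + 9 + 52 + 13 = 182
CON1 = 182 / D = 0.746
D = 182 / 0.746 = 244.0
Remaining denominator categories sum to 224
no answer / not reached = 244.0 − 224 ≈ 20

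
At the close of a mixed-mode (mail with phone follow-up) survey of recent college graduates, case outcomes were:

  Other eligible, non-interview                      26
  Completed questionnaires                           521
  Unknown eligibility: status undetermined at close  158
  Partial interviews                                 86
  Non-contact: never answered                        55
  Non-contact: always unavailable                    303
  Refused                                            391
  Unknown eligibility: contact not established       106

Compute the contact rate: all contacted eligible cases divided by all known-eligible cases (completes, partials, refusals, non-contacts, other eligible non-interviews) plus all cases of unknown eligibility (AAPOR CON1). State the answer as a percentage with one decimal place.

Never reached = 55 + 303 = 358
Eligibility not determined = 106 + 158 = 264
Top = 521 + 86 + 391 + 26 = 1024
Base = 521 + 86 + 391 + 358 + 26 + 264 = 1646
CON1 = 1024 / 1646 = 0.6221

62.2%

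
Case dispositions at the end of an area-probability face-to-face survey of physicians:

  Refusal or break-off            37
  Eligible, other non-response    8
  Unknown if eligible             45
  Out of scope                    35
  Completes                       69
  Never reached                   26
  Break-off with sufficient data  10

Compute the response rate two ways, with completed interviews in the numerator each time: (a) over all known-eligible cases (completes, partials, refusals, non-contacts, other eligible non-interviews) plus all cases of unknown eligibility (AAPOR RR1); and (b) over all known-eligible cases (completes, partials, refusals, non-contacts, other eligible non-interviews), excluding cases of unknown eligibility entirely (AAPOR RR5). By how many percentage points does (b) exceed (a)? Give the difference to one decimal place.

Numerator: 69
Denominator: 69 + 10 + 37 + 26 + 8 + 45 = 195
RR1 = 69 / 195 = 0.3538
Denominator: 69 + 10 + 37 + 26 + 8 = 150
RR5 = 69 / 150 = 0.4600
Difference = 46.00 − 35.38 = 10.62 percentage points

10.6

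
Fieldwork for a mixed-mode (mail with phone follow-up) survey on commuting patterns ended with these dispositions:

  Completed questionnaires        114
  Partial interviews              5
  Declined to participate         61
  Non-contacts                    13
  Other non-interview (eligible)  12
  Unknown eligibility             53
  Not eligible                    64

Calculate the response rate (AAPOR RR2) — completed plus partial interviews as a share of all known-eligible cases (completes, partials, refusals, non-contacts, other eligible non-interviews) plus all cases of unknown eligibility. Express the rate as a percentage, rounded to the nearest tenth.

Num → 114 + 5 = 119
Denom → 114 + 5 + 61 + 13 + 12 + 53 = 258
RR2 = 119 / 258 = 0.4612

46.1%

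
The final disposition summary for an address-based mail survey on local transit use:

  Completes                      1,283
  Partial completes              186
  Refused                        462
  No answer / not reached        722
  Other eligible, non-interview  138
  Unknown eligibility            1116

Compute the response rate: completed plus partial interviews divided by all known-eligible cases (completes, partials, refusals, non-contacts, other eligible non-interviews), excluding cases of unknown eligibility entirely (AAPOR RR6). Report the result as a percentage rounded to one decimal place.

Num: 1283 + 186 = 1469
Denominator: 1283 + 186 + 462 + 722 + 138 = 2791
RR6 = 1469 / 2791 = 0.5263

52.6%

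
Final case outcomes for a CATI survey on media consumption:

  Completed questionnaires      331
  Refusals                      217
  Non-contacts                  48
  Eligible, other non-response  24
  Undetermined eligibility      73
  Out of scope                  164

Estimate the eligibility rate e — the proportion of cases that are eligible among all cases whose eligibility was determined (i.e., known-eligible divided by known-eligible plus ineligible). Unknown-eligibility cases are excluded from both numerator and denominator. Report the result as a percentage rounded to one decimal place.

79.1%

Eligible (known) → 331 + 217 + 48 + 24 = 620
e = 620 / (620 + 164) = 620 / 784 = 0.7908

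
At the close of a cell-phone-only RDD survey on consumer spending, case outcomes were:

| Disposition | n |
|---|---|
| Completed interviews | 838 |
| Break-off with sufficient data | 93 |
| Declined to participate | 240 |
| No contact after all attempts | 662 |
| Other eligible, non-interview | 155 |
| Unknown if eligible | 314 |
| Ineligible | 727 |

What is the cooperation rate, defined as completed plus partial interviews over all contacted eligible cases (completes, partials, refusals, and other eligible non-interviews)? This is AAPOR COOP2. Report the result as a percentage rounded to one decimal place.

70.2%

Numerator: 838 + 93 = 931
Denominator: 838 + 93 + 240 + 155 = 1326
COOP2 = 931 / 1326 = 0.7021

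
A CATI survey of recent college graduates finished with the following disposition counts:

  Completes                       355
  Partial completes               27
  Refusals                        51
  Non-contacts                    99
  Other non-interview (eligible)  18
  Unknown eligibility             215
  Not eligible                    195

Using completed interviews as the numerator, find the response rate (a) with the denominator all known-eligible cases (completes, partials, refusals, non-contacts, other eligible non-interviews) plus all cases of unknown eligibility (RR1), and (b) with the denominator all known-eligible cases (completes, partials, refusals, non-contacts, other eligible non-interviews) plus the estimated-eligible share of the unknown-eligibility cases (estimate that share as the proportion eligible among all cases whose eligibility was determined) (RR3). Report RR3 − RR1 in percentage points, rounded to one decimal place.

Numerator = 355
Denom = 355 + 27 + 51 + 99 + 18 + 215 = 765
RR1 = 355 / 765 = 0.4641
Known eligible = 355 + 27 + 51 + 99 + 18 = 550
e = 550 / (550 + 195) = 550 / 745 = 0.7383
Estimated eligible among unknowns = 0.7383 × 215 = 158.73
Denom = 550 + 158.73 = 708.73
RR3 = 355 / 708.73 = 0.5009
Difference = 50.09 − 46.41 = 3.68 percentage points

3.7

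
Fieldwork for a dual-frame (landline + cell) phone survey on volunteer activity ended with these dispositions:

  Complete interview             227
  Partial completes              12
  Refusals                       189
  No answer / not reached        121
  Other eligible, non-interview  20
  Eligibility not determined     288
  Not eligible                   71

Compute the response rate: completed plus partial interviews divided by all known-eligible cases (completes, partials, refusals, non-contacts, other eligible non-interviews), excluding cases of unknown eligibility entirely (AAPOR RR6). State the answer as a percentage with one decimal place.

Numerator: 227 + 12 = 239
Denom: 227 + 12 + 189 + 121 + 20 = 569
RR6 = 239 / 569 = 0.4200

42.0%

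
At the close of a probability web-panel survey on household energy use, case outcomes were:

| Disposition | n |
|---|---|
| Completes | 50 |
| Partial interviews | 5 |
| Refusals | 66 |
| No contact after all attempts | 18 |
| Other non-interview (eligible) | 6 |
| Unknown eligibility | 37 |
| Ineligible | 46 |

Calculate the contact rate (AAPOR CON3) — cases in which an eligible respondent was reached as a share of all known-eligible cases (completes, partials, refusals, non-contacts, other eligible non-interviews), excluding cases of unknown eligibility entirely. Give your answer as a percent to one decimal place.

Numerator: 50 + 5 + 66 + 6 = 127
Denominator: 50 + 5 + 66 + 18 + 6 = 145
CON3 = 127 / 145 = 0.8759

87.6%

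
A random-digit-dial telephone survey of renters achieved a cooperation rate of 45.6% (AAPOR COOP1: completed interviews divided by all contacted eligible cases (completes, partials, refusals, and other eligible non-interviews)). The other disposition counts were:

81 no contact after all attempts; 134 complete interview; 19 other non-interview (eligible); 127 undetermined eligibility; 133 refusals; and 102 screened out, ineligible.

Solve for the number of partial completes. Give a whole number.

8

COOP1 = 134 / D = 0.456
D = 134 / 0.456 = 293.9
Other denominator terms total 286
partial completes = 293.9 − 286 ≈ 8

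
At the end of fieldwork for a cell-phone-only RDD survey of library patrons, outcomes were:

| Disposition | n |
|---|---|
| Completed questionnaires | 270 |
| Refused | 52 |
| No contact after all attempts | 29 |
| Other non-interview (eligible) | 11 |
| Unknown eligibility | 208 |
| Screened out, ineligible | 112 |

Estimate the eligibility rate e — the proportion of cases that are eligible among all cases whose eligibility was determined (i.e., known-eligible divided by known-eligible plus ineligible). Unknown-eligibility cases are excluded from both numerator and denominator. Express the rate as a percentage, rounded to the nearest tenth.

Known eligible = 270 + 52 + 29 + 11 = 362
e = 362 / (362 + 112) = 362 / 474 = 0.7637

76.4%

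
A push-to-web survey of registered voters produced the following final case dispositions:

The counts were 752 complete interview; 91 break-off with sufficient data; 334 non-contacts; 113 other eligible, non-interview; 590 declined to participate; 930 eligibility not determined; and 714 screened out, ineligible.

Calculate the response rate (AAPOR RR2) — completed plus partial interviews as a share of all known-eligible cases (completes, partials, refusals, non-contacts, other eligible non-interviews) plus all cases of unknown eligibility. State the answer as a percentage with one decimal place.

30.0%

Top: 752 + 91 = 843
Base: 752 + 91 + 590 + 334 + 113 + 930 = 2810
RR2 = 843 / 2810 = 0.3000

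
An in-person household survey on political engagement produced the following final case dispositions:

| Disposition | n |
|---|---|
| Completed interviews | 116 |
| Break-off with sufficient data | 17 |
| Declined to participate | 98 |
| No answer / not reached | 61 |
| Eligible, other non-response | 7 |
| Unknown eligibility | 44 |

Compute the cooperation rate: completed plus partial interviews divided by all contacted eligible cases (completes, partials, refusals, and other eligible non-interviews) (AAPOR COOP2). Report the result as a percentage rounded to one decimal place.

Num = 116 + 17 = 133
Denom = 116 + 17 + 98 + 7 = 238
COOP2 = 133 / 238 = 0.5588

55.9%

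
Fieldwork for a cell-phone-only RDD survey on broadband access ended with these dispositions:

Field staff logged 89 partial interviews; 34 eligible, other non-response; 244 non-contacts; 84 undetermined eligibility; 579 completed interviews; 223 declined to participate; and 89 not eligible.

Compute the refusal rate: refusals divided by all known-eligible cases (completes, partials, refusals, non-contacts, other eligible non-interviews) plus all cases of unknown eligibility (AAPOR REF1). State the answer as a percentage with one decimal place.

Top → 223
Base → 579 + 89 + 223 + 244 + 34 + 84 = 1253
REF1 = 223 / 1253 = 0.1780

17.8%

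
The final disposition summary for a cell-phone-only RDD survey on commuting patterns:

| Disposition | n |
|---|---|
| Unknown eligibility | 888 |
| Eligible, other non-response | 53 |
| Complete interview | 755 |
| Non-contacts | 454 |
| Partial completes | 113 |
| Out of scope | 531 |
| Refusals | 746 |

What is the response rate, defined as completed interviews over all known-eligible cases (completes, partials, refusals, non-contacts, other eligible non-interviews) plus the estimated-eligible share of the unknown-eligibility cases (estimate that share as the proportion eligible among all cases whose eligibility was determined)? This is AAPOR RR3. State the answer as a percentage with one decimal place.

26.7%

Top = 755
Known eligible = 755 + 113 + 746 + 454 + 53 = 2121
e = 2121 / (2121 + 531) = 2121 / 2652 = 0.7998
Eligible share of unknowns = 0.7998 × 888 = 710.22
Denominator = 2121 + 710.22 = 2831.22
RR3 = 755 / 2831.22 = 0.2667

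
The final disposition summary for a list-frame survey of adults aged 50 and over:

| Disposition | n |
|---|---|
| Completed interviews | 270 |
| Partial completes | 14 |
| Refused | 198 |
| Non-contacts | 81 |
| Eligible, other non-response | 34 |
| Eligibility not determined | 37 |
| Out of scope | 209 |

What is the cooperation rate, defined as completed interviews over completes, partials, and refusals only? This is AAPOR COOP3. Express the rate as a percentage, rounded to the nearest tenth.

56.0%

Numerator: 270
Denominator: 270 + 14 + 198 = 482
COOP3 = 270 / 482 = 0.5602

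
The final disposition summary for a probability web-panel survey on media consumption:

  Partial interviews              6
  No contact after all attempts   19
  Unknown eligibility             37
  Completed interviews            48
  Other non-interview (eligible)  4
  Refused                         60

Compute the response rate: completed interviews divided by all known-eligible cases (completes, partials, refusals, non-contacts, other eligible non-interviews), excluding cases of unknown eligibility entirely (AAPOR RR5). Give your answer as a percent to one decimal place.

Numerator → 48
Denominator → 48 + 6 + 60 + 19 + 4 = 137
RR5 = 48 / 137 = 0.3504

35.0%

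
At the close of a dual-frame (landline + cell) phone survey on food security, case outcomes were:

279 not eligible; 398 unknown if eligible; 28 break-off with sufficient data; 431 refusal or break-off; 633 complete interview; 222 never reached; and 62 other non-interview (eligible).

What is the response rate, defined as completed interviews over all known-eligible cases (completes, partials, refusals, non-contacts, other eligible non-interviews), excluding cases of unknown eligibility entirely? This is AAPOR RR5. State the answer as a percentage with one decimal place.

46.0%

Num → 633
Base → 633 + 28 + 431 + 222 + 62 = 1376
RR5 = 633 / 1376 = 0.4600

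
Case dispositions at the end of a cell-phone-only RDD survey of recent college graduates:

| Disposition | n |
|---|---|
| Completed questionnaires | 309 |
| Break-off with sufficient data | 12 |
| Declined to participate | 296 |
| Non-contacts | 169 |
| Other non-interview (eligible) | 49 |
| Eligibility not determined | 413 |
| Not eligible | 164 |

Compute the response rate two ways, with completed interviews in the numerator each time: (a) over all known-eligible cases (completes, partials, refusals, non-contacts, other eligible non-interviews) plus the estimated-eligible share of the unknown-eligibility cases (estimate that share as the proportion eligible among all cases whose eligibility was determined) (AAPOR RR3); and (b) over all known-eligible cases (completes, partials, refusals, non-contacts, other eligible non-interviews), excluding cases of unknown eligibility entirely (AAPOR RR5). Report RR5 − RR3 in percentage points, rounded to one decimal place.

Num: 309
Known eligible: 309 + 12 + 296 + 169 + 49 = 835
e = 835 / (835 + 164) = 835 / 999 = 0.8358
Estimated eligible among unknowns: 0.8358 × 413 = 345.19
Base: 835 + 345.19 = 1180.19
RR3 = 309 / 1180.19 = 0.2618
Base: 309 + 12 + 296 + 169 + 49 = 835
RR5 = 309 / 835 = 0.3701
Difference = 37.01 − 26.18 = 10.83 percentage points

10.8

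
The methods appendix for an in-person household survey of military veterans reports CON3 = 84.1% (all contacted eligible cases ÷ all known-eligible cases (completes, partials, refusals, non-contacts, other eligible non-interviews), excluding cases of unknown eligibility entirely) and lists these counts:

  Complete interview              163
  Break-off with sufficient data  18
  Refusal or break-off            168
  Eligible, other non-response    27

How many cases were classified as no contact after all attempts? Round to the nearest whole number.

71

Numerator → 163 + 18 + 168 + 27 = 376
CON3 = 376 / D = 0.841
D = 376 / 0.841 = 447.1
Remaining denominator categories sum to 376
no contact after all attempts = 447.1 − 376 ≈ 71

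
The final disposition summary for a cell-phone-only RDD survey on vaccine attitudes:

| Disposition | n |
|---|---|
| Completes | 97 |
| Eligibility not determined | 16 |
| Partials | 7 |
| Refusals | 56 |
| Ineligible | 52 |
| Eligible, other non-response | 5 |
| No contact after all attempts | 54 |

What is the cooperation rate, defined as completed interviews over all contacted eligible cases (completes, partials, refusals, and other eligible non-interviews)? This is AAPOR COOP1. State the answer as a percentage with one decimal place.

58.8%

Top → 97
Base → 97 + 7 + 56 + 5 = 165
COOP1 = 97 / 165 = 0.5879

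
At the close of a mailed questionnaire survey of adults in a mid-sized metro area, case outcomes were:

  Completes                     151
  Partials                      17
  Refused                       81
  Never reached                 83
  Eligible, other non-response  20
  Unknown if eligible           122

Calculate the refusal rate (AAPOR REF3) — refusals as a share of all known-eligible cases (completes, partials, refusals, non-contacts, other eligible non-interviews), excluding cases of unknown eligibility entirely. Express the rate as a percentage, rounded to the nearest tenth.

23.0%

Num → 81
Denominator → 151 + 17 + 81 + 83 + 20 = 352
REF3 = 81 / 352 = 0.2301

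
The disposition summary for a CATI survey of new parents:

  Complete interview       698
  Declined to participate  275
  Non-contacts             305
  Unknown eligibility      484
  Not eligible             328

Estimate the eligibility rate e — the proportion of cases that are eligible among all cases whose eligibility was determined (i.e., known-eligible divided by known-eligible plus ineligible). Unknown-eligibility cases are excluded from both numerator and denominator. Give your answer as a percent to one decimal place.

Determined eligible: 698 + 275 + 305 = 1278
e = 1278 / (1278 + 328) = 1278 / 1606 = 0.7958

79.6%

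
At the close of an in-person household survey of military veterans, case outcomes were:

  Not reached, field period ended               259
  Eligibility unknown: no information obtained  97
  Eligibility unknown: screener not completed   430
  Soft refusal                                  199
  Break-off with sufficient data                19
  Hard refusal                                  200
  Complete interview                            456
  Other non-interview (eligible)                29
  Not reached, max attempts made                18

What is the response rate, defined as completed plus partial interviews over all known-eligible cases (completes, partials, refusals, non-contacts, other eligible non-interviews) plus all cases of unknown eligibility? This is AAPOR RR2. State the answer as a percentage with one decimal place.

Refused = 200 + 199 = 399
Never reached = 259 + 18 = 277
Undetermined eligibility = 430 + 97 = 527
Top = 456 + 19 = 475
Denom = 456 + 19 + 399 + 277 + 29 + 527 = 1707
RR2 = 475 / 1707 = 0.2783

27.8%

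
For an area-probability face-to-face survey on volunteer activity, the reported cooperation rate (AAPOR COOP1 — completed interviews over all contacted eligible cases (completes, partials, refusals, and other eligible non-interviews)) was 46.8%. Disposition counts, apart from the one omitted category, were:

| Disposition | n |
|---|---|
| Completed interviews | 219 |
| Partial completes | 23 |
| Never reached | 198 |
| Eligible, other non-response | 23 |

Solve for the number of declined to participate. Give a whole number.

203

COOP1 = 219 / D = 0.468
D = 219 / 0.468 = 467.9
Rest of base = 265
declined to participate = 467.9 − 265 ≈ 203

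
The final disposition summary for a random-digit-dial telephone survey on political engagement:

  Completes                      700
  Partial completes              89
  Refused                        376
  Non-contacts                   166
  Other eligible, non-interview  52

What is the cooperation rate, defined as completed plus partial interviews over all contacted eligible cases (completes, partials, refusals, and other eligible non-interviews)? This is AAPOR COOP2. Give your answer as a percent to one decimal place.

Numerator = 700 + 89 = 789
Denom = 700 + 89 + 376 + 52 = 1217
COOP2 = 789 / 1217 = 0.6483

64.8%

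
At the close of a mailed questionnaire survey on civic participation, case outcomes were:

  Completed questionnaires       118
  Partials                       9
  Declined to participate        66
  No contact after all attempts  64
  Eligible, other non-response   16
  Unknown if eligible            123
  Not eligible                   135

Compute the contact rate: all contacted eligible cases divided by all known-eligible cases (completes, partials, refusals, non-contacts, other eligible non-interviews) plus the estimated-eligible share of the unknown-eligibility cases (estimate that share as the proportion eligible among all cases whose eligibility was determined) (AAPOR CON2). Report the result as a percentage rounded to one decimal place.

58.8%

Num = 118 + 9 + 66 + 16 = 209
Determined eligible = 118 + 9 + 66 + 64 + 16 = 273
e = 273 / (273 + 135) = 273 / 408 = 0.6691
Estimated eligible among unknowns = 0.6691 × 123 = 82.30
Base = 273 + 82.30 = 355.30
CON2 = 209 / 355.30 = 0.5882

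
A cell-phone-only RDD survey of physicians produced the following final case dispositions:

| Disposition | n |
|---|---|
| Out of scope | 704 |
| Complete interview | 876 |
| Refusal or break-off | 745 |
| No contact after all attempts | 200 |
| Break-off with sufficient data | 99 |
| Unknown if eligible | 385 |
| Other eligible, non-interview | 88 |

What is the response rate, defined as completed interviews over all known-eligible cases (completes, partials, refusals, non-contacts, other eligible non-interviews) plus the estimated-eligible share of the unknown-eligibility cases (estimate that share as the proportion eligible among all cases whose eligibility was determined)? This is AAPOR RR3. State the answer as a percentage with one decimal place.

Numerator: 876
Known eligible: 876 + 99 + 745 + 200 + 88 = 2008
e = 2008 / (2008 + 704) = 2008 / 2712 = 0.7404
Eligible share of unknowns: 0.7404 × 385 = 285.05
Base: 2008 + 285.05 = 2293.05
RR3 = 876 / 2293.05 = 0.3820

38.2%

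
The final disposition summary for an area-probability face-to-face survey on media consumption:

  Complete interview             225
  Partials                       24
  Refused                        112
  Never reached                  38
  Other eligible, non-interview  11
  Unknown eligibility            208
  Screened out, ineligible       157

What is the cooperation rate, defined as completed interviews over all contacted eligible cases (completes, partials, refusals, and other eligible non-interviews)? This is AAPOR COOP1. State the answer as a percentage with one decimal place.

Num → 225
Denom → 225 + 24 + 112 + 11 = 372
COOP1 = 225 / 372 = 0.6048

60.5%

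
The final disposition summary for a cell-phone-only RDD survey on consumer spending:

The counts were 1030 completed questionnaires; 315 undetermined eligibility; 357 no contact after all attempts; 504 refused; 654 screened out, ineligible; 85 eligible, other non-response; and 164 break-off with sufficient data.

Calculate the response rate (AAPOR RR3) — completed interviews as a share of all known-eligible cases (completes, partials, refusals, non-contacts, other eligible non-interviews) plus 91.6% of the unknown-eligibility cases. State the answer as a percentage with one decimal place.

Numerator = 1030
Known eligible = 1030 + 164 + 504 + 357 + 85 = 2140
e × U = 0.9160 × 315 = 288.54
Denominator = 2140 + 288.54 = 2428.54
RR3 = 1030 / 2428.54 = 0.4241

42.4%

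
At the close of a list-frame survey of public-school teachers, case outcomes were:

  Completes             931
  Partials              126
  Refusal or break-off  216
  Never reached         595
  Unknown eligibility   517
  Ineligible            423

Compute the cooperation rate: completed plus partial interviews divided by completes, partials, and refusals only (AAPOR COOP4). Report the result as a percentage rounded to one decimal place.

Top → 931 + 126 = 1057
Base → 931 + 126 + 216 = 1273
COOP4 = 1057 / 1273 = 0.8303

83.0%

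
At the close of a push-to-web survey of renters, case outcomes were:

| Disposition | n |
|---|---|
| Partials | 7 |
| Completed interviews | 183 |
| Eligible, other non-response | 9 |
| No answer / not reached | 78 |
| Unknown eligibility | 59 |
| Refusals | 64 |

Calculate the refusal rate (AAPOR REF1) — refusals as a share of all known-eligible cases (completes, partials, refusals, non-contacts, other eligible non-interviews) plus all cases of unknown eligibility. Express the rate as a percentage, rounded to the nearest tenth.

Top: 64
Denominator: 183 + 7 + 64 + 78 + 9 + 59 = 400
REF1 = 64 / 400 = 0.1600

16.0%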